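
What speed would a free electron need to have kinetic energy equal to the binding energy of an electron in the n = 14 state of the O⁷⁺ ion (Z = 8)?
1.25011e+06 m/s (or 0.42% of c)

The binding energy at n = 14 for O⁷⁺ is:
E_14 = -13.6057 × 8²/14² = -4.44267755 eV
|E_14| = 4.44267755 eV

Convert to Joules:
KE = 4.44267755 eV × (1.602177 × 10⁻¹⁹ J/eV) = 7.1179558e-19 J

Using KE = ½mv²:
v = √(2·KE/m_e)
v = √(2 × 7.1179558e-19 J / 9.10938 × 10⁻³¹ kg)
v = 1.25011e+06 m/s

This is approximately 0.42% the speed of light.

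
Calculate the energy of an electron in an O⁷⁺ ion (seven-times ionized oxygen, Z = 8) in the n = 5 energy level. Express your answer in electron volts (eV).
-34.830592 eV

The energy levels of a hydrogen-like atom are given by:
E_n = -13.6057 Z² / n² eV  (with Z = 8 for O⁷⁺)

For n = 5:
E_5 = -13.6057 × 8² / 5²
E_5 = -13.6057 × 64 / 25
E_5 = -34.830592 eV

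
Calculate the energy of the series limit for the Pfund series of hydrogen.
0.54 eV

The series limit corresponds to the transition from n = ∞ to n = 5.
This is the highest energy (shortest wavelength) transition in the Pfund series.

E_∞ = 0 eV
E_5 = -13.6057 / 5² = -0.54 eV

Energy at series limit:
ΔE = E_∞ - E_5 = 0 - (-0.54) = 0.54 eV

This energy equals the ionization energy from the n = 5 state of hydrogen.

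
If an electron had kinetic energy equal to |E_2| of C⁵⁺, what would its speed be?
6.563e+06 m/s (or 2.189% of c)

The binding energy at n = 2 for C⁵⁺ is:
E_2 = -13.6057 × 6²/2² = -122.45130 eV
|E_2| = 122.45130 eV

Convert to Joules:
KE = 122.45130 eV × (1.602177 × 10⁻¹⁹ J/eV) = 1.96189e-17 J

Using KE = ½mv²:
v = √(2·KE/m_e)
v = √(2 × 1.96189e-17 J / 9.10938 × 10⁻³¹ kg)
v = 6.563e+06 m/s

This is approximately 2.189% the speed of light.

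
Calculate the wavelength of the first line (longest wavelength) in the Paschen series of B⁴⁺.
74.984102 nm

The longest wavelength corresponds to the smallest energy transition in the series.
The Paschen series has all transitions ending at n_f = 3.

For B⁴⁺ (Z = 5), the first line (α-line) is the jump from n = 4 to n = 3:
E_4 = -13.6057 × 5² / 4² = -21.25890625 eV
E_3 = -13.6057 × 5² / 3² = -37.79361111 eV
ΔE = E_4 - E_3 = 16.53470486 eV

λ = hc/E = 1239.84 eV·nm / 16.53470486 eV
λ = 74.984102 nm

This is the α-line of the Paschen series in B⁴⁺.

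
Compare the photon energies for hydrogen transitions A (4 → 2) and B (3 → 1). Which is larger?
3 → 1

Calculate the energy for each transition:

Transition 4 → 2:
ΔE₁ = |E_2 - E_4| = |-13.6057/2² - (-13.6057/4²)|
ΔE₁ = |-3.401425000000 - (-0.850356250000)| = 2.551068750 eV

Transition 3 → 1:
ΔE₂ = |E_1 - E_3| = |-13.6057/1² - (-13.6057/3²)|
ΔE₂ = |-13.605700000000 - (-1.511744444444)| = 12.093955556 eV

Since 12.093955556 eV > 2.551068750 eV, the transition 3 → 1 emits the more energetic photon.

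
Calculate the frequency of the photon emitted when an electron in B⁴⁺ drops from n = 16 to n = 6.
1.96334e+15 Hz

First, find the transition energy:
E_16 = -13.6057 × 5² / 16² = -1.32868164 eV
E_6 = -13.6057 × 5² / 6² = -9.44840278 eV
|ΔE| = |E_6 - E_16| = 8.11972114 eV

Convert to Joules: E = 8.11972114 eV × (1.602177 × 10⁻¹⁹ J/eV) = 1.3009230e-18 J

Using E = hf:
f = E/h = 1.3009230e-18 J / (6.62607 × 10⁻³⁴ J·s)
f = 1.96334e+15 Hz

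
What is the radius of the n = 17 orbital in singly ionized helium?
7.6466 nm (or 76.4661 Å)

The Bohr radius formula is:
r_n = n² a₀ / Z

where a₀ = 0.0529177 nm is the Bohr radius.

For He⁺ (Z = 2) at n = 17:
r_17 = 17² × 0.0529177 nm / 2
r_17 = 289 × 0.0529177 nm / 2
r_17 = 15.29322 nm / 2
r_17 = 7.6466 nm

The electron orbits at approximately 7.6466 nm from the nucleus.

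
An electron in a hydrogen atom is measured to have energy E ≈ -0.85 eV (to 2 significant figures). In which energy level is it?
n = 4

The exact energy levels follow E_n = -13.6057 eV / n².

The measured value (-0.85 eV) is reported to only 2 significant figures, so we must test candidate n values and see which one matches to that precision.

Candidate energies:
  n = 2:  E = -13.6057/2² = -3.40143 eV
  n = 3:  E = -13.6057/3² = -1.51174 eV
  n = 4:  E = -13.6057/4² = -0.85036 eV  ← matches
  n = 5:  E = -13.6057/5² = -0.54423 eV
  n = 6:  E = -13.6057/6² = -0.37794 eV

Checking against the measurement of -0.85 eV (2 sig figs), only n = 4 agrees:
E_4 = -0.85036 eV, which rounds to -0.85 eV ✓

Therefore n = 4.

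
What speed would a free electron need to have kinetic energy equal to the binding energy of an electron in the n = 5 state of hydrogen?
4.3754e+05 m/s (or 0.14595% of c)

The binding energy at n = 5 for hydrogen is:
E_5 = -13.6057/5² = -0.54422800 eV
|E_5| = 0.54422800 eV

Convert to Joules:
KE = 0.54422800 eV × (1.602177 × 10⁻¹⁹ J/eV) = 8.719496e-20 J

Using KE = ½mv²:
v = √(2·KE/m_e)
v = √(2 × 8.719496e-20 J / 9.10938 × 10⁻³¹ kg)
v = 4.3754e+05 m/s

This is approximately 0.14595% the speed of light.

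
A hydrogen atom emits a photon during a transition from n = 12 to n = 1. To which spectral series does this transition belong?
Lyman series

The spectral series in hydrogen are named based on the final (lower) energy level:
- Lyman series: n_final = 1 (ultraviolet)
- Balmer series: n_final = 2 (visible/near-UV)
- Paschen series: n_final = 3 (infrared)
- Brackett series: n_final = 4 (infrared)
- Pfund series: n_final = 5 (far infrared)

Since this transition ends at n = 1, it belongs to the Lyman series.

For reference, this 12 → 1 line has photon energy
ΔE = 13.6057 eV × (1/1² - 1/12²) = 13.5112 eV,
corresponding to wavelength λ = hc/ΔE = 1239.84 eV·nm / 13.5112 eV = 91.76 nm in the ultraviolet region.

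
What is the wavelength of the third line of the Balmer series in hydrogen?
433.936 nm

The lines of a series are numbered from the longest wavelength (smallest ΔE) outward; the third line is the transition from n = n_f + 3 to n_f.
The Balmer series has all transitions ending at n_f = 2.

For H, the third line (γ-line) is the jump from n = 5 to n = 2:
E_5 = -13.6057 / 5² = -0.5442280 eV
E_2 = -13.6057 / 2² = -3.4014250 eV
ΔE = E_5 - E_2 = 2.8571970 eV

λ = hc/E = 1239.84 eV·nm / 2.8571970 eV
λ = 433.936 nm

This is the γ-line of the Balmer series in H.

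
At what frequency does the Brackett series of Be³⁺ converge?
3.2898e+15 Hz

The series limit corresponds to the transition from n = ∞ to n = 4.
This is the highest energy (shortest wavelength) transition in the Brackett series.

E_∞ = 0 eV
E_4 = -13.6057 × 4² / 4² = -13.60570000 eV

Energy at series limit:
ΔE = E_∞ - E_4 = 0 - (-13.60570000) = 13.60570000 eV
E = 13.60570000 eV × (1.602177 × 10⁻¹⁹ J/eV) = 2.179874e-18 J
f = E/h = 2.179874e-18 J / (6.62607 × 10⁻³⁴ J·s) = 3.2898e+15 Hz

This energy equals the ionization energy from the n = 4 state of Be³⁺.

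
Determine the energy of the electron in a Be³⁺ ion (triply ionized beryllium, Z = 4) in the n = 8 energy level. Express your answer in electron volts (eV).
-3.401425 eV

The energy levels of a hydrogen-like atom are given by:
E_n = -13.6057 Z² / n² eV  (with Z = 4 for Be³⁺)

For n = 8:
E_8 = -13.6057 × 4² / 8²
E_8 = -13.6057 × 16 / 64
E_8 = -3.401425 eV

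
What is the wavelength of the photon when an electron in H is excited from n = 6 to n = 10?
5125.87 nm

First, find the transition energy using E_n = -13.6057 / n² eV:
E_6 = -13.6057 / 6² = -0.37793611 eV
E_10 = -13.6057 / 10² = -0.13605700 eV

Photon energy: |ΔE| = |E_10 - E_6| = 0.24187911 eV

Convert to wavelength using E = hc/λ with hc = 1239.84 eV·nm:
λ = hc/E = 1239.84 eV·nm / 0.24187911 eV
λ = 5125.87 nm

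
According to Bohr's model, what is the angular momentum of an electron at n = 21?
2.215e-33 J·s (or 21ℏ)

In the Bohr model, angular momentum is quantized:
L = nℏ

where ℏ = h/(2π) = 1.05457e-34 J·s

For n = 21:
L = 21 × 1.05457e-34 J·s
L = 2.215e-33 J·s

This can also be written as L = 21ℏ.
The angular momentum is an integer multiple of the reduced Planck constant.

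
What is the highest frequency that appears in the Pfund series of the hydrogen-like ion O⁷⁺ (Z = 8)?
8.4220e+15 Hz

The series limit corresponds to the transition from n = ∞ to n = 5.
This is the highest energy (shortest wavelength) transition in the Pfund series.

E_∞ = 0 eV
E_5 = -13.6057 × 8² / 5² = -34.83059200 eV

Energy at series limit:
ΔE = E_∞ - E_5 = 0 - (-34.83059200) = 34.83059200 eV
E = 34.83059200 eV × (1.602177 × 10⁻¹⁹ J/eV) = 5.580477e-18 J
f = E/h = 5.580477e-18 J / (6.62607 × 10⁻³⁴ J·s) = 8.4220e+15 Hz

This energy equals the ionization energy from the n = 5 state of O⁷⁺.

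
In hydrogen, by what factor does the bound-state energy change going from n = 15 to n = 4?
14.062500

Using E_n = -13.6057 Z² / n² eV with Z = 1:

E_4 = -13.6057 / 4² = -13.6057 / 16 = -0.850356250000 eV
E_15 = -13.6057 / 15² = -13.6057 / 225 = -0.060469777778 eV

The ratio is:
E_4/E_15 = (-0.850356250000) / (-0.060469777778)
E_4/E_15 = (-13.6057/16) / (-13.6057/225)
E_4/E_15 = 225/16
E_4/E_15 = 14.062500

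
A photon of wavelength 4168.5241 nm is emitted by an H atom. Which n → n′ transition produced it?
n = 13 → n = 6

First, find the photon energy from the wavelength (hc = 1239.84 eV·nm):
E = hc/λ = 1239.84 eV·nm / 4168.5241 nm = 0.29742901 eV

The energy levels of hydrogen satisfy E_n = -13.6057 / n² eV, so an emission n_i → n_f releases
ΔE = 13.6057 × (1/n_f² − 1/n_i²) eV.

Setting ΔE equal to the photon energy:
1/n_f² − 1/n_i² = 0.29742901 / 13.6057 = 0.021860618

Since 1/n_i² must be positive, we need 1/n_f² > 0.021860618, i.e. n_f ≤ 6. For each allowed n_f, solve n_i = (1/n_f² − 0.021860618)^(−1/2) and check whether it is a whole number:
  n_f = 1: 1/n_i² = 1.000000000 − 0.021860618 = 0.978139382 → n_i = 1.011  (not an integer) ✗
  n_f = 2: 1/n_i² = 0.250000000 − 0.021860618 = 0.228139382 → n_i = 2.094  (not an integer) ✗
  n_f = 3: 1/n_i² = 0.111111111 − 0.021860618 = 0.089250493 → n_i = 3.347  (not an integer) ✗
  n_f = 4: 1/n_i² = 0.062500000 − 0.021860618 = 0.040639382 → n_i = 4.961  (not an integer) ✗
  n_f = 5: 1/n_i² = 0.040000000 − 0.021860618 = 0.018139382 → n_i = 7.425  (not an integer) ✗
  n_f = 6: 1/n_i² = 0.027777778 − 0.021860618 = 0.005917160 → n_i = 13.000  → integer, n_i = 13 ✓

Only n_f = 6 gives an integer upper level, n_i = 13.

The transition is from n = 13 to n = 6 (emission).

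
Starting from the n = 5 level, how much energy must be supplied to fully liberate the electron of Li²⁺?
4.898052 eV

The ionization energy is the energy needed to remove the electron completely (n → ∞).

For a hydrogen-like ion with Z = 3, E_n = -13.6057 Z² / n² eV.

At n = 5: E_5 = -13.6057 × 3² / 5² = -4.898052000 eV
At n = ∞: E_∞ = 0 eV

Ionization energy = E_∞ - E_5 = 0 - (-4.898052000) = 4.898052000 eV
Ionization energy ≈ 4.898052 eV

This is also called the binding energy of the electron in state n = 5.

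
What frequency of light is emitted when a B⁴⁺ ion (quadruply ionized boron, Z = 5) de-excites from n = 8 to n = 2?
1.92764e+16 Hz

First, find the transition energy:
E_8 = -13.6057 × 5² / 8² = -5.31472656 eV
E_2 = -13.6057 × 5² / 2² = -85.03562500 eV
|ΔE| = |E_2 - E_8| = 79.72089844 eV

Convert to Joules: E = 79.72089844 eV × (1.602177 × 10⁻¹⁹ J/eV) = 1.2772699e-17 J

Using E = hf:
f = E/h = 1.2772699e-17 J / (6.62607 × 10⁻³⁴ J·s)
f = 1.92764e+16 Hz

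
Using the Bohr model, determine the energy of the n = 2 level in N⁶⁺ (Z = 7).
-166.6698 eV

For hydrogen-like ions, the energy levels scale with Z²:
E_n = -13.6057 Z² / n² eV

For N⁶⁺ (Z = 7) at n = 2:
E_2 = -13.6057 × 7² / 2²
E_2 = -13.6057 × 49 / 4
E_2 = -666.6793 / 4
E_2 = -166.6698 eV

The energy is 49 times more negative than hydrogen at the same n due to the stronger nuclear charge.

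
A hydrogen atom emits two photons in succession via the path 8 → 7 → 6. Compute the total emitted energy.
0.17 eV

The energy levels of hydrogen are E_n = -13.6057 / n² eV.

First transition (8 → 7):
ΔE₁ = |E_7 - E_8|
ΔE₁ = |-0.27766735 - (-0.21258906)| = 0.06508 eV

Second transition (7 → 6):
ΔE₂ = |E_6 - E_7|
ΔE₂ = |-0.37793611 - (-0.27766735)| = 0.10027 eV

Total energy released:
E_total = ΔE₁ + ΔE₂ = 0.06508 + 0.10027 = 0.17 eV

Note: This equals the direct transition 8 → 6: 0.17 eV ✓
Energy is conserved regardless of the path taken.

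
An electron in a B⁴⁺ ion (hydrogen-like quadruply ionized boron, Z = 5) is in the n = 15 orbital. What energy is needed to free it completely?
1.5117 eV

The ionization energy is the energy needed to remove the electron completely (n → ∞).

For a hydrogen-like ion with Z = 5, E_n = -13.6057 Z² / n² eV.

At n = 15: E_15 = -13.6057 × 5² / 15² = -1.5117444 eV
At n = ∞: E_∞ = 0 eV

Ionization energy = E_∞ - E_15 = 0 - (-1.5117444) = 1.5117444 eV
Ionization energy ≈ 1.5117 eV

This is also called the binding energy of the electron in state n = 15.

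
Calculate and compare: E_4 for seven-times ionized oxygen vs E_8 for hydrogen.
O⁷⁺ at n = 4 (E = -54.4228 eV)

Using E_n = -13.6057 Z² / n² eV:

O⁷⁺ (Z = 8) at n = 4:
E = -13.6057 × 8² / 4² = -13.6057 × 64 / 16 = -54.4228000 eV

H (Z = 1) at n = 8:
E = -13.6057 × 1² / 8² = -13.6057 × 1 / 64 = -0.2125891 eV

Since -54.4228000 eV < -0.2125891 eV,
O⁷⁺ at n = 4 is more tightly bound (requires more energy to ionize).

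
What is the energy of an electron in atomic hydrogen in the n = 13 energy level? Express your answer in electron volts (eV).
-0.080507 eV

The energy levels of a hydrogen-like atom are given by:
E_n = -13.6057 eV / n²

For n = 13:
E_13 = -13.6057 eV / 13²
E_13 = -13.6057 eV / 169
E_13 = -0.080507 eV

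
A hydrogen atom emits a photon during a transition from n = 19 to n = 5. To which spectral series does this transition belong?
Pfund series

The spectral series in hydrogen are named based on the final (lower) energy level:
- Lyman series: n_final = 1 (ultraviolet)
- Balmer series: n_final = 2 (visible/near-UV)
- Paschen series: n_final = 3 (infrared)
- Brackett series: n_final = 4 (infrared)
- Pfund series: n_final = 5 (far infrared)

Since this transition ends at n = 5, it belongs to the Pfund series.

For reference, this 19 → 5 line has photon energy
ΔE = 13.6057 eV × (1/5² - 1/19²) = 0.50653908033 eV,
corresponding to wavelength λ = hc/ΔE = 1239.84 eV·nm / 0.50653908033 eV = 2447.66899 nm in the far infrared region.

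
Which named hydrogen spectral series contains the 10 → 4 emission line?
Brackett series

The spectral series in hydrogen are named based on the final (lower) energy level:
- Lyman series: n_final = 1 (ultraviolet)
- Balmer series: n_final = 2 (visible/near-UV)
- Paschen series: n_final = 3 (infrared)
- Brackett series: n_final = 4 (infrared)
- Pfund series: n_final = 5 (far infrared)

Since this transition ends at n = 4, it belongs to the Brackett series.

For reference, this 10 → 4 line has photon energy
ΔE = 13.6057 eV × (1/4² - 1/10²) = 0.71429925000 eV,
corresponding to wavelength λ = hc/ΔE = 1239.84 eV·nm / 0.71429925000 eV = 1735.74311 nm in the infrared region.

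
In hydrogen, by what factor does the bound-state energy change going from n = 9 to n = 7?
1.65306

Using E_n = -13.6057 Z² / n² eV with Z = 1:

E_7 = -13.6057 / 7² = -13.6057 / 49 = -0.27766734694 eV
E_9 = -13.6057 / 9² = -13.6057 / 81 = -0.16797160494 eV

The ratio is:
E_7/E_9 = (-0.27766734694) / (-0.16797160494)
E_7/E_9 = (-13.6057/49) / (-13.6057/81)
E_7/E_9 = 81/49
E_7/E_9 = 1.65306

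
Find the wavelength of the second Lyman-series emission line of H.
102.51733 nm

The lines of a series are numbered from the longest wavelength (smallest ΔE) outward; the second line is the transition from n = n_f + 2 to n_f.
The Lyman series has all transitions ending at n_f = 1.

For H, the second line (β-line) is the jump from n = 3 to n = 1:
E_3 = -13.6057 / 3² = -1.51174444 eV
E_1 = -13.6057 / 1² = -13.60570000 eV
ΔE = E_3 - E_1 = 12.09395556 eV

λ = hc/E = 1239.84 eV·nm / 12.09395556 eV
λ = 102.51733 nm

This is the β-line of the Lyman series in H.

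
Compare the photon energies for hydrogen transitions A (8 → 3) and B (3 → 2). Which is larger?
3 → 2

Calculate the energy for each transition:

Transition 8 → 3:
ΔE₁ = |E_3 - E_8| = |-13.6057/3² - (-13.6057/8²)|
ΔE₁ = |-1.511744444444 - (-0.212589062500)| = 1.299155382 eV

Transition 3 → 2:
ΔE₂ = |E_2 - E_3| = |-13.6057/2² - (-13.6057/3²)|
ΔE₂ = |-3.401425000000 - (-1.511744444444)| = 1.889680556 eV

Since 1.889680556 eV > 1.299155382 eV, the transition 3 → 2 emits the more energetic photon.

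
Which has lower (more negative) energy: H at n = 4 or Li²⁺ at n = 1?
Li²⁺ at n = 1 (E = -122.451 eV)

Using E_n = -13.6057 Z² / n² eV:

H (Z = 1) at n = 4:
E = -13.6057 × 1² / 4² = -13.6057 × 1 / 16 = -0.850356 eV

Li²⁺ (Z = 3) at n = 1:
E = -13.6057 × 3² / 1² = -13.6057 × 9 / 1 = -122.451300 eV

Since -122.451300 eV < -0.850356 eV,
Li²⁺ at n = 1 is more tightly bound (requires more energy to ionize).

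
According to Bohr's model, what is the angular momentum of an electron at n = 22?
2.320e-33 J·s (or 22ℏ)

In the Bohr model, angular momentum is quantized:
L = nℏ

where ℏ = h/(2π) = 1.05457e-34 J·s

For n = 22:
L = 22 × 1.05457e-34 J·s
L = 2.320e-33 J·s

This can also be written as L = 22ℏ.
The angular momentum is an integer multiple of the reduced Planck constant.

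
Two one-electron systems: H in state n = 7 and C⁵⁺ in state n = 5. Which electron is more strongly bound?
C⁵⁺ at n = 5 (E = -19.592208 eV)

Using E_n = -13.6057 Z² / n² eV:

H (Z = 1) at n = 7:
E = -13.6057 × 1² / 7² = -13.6057 × 1 / 49 = -0.277667347 eV

C⁵⁺ (Z = 6) at n = 5:
E = -13.6057 × 6² / 5² = -13.6057 × 36 / 25 = -19.592208000 eV

Since -19.592208000 eV < -0.277667347 eV,
C⁵⁺ at n = 5 is more tightly bound (requires more energy to ionize).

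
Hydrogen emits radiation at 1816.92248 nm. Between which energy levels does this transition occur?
n = 9 → n = 4

First, find the photon energy from the wavelength (hc = 1239.84 eV·nm):
E = hc/λ = 1239.84 eV·nm / 1816.92248 nm = 0.68238464 eV

The energy levels of hydrogen satisfy E_n = -13.6057 / n² eV, so an emission n_i → n_f releases
ΔE = 13.6057 × (1/n_f² − 1/n_i²) eV.

Setting ΔE equal to the photon energy:
1/n_f² − 1/n_i² = 0.68238464 / 13.6057 = 0.050154321

Since 1/n_i² must be positive, we need 1/n_f² > 0.050154321, i.e. n_f ≤ 4. For each allowed n_f, solve n_i = (1/n_f² − 0.050154321)^(−1/2) and check whether it is a whole number:
  n_f = 1: 1/n_i² = 1.000000000 − 0.050154321 = 0.949845679 → n_i = 1.026  (not an integer) ✗
  n_f = 2: 1/n_i² = 0.250000000 − 0.050154321 = 0.199845679 → n_i = 2.237  (not an integer) ✗
  n_f = 3: 1/n_i² = 0.111111111 − 0.050154321 = 0.060956790 → n_i = 4.050  (not an integer) ✗
  n_f = 4: 1/n_i² = 0.062500000 − 0.050154321 = 0.012345679 → n_i = 9.000  → integer, n_i = 9 ✓

Only n_f = 4 gives an integer upper level, n_i = 9.

The transition is from n = 9 to n = 4 (emission).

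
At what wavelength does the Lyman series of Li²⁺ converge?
10.13 nm

The series limit corresponds to the transition from n = ∞ to n = 1.
This is the highest energy (shortest wavelength) transition in the Lyman series.

E_∞ = 0 eV
E_1 = -13.6057 × 3² / 1² = -122.4513 eV

Energy at series limit:
ΔE = E_∞ - E_1 = 0 - (-122.4513) = 122.4513 eV
λ = hc/E = 1239.84 eV·nm / 122.4513 eV = 10.13 nm

This energy equals the ionization energy from the n = 1 state of Li²⁺.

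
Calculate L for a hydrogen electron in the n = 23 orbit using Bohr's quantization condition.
2.42552e-33 J·s (or 23ℏ)

In the Bohr model, angular momentum is quantized:
L = nℏ

where ℏ = h/(2π) = 1.0545718e-34 J·s

For n = 23:
L = 23 × 1.0545718e-34 J·s
L = 2.42552e-33 J·s

This can also be written as L = 23ℏ.
The angular momentum is an integer multiple of the reduced Planck constant.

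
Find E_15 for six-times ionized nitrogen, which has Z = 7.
-2.963019 eV

For hydrogen-like ions, the energy levels scale with Z²:
E_n = -13.6057 Z² / n² eV

For N⁶⁺ (Z = 7) at n = 15:
E_15 = -13.6057 × 7² / 15²
E_15 = -13.6057 × 49 / 225
E_15 = -666.6793 / 225
E_15 = -2.963019 eV

The energy is 49 times more negative than hydrogen at the same n due to the stronger nuclear charge.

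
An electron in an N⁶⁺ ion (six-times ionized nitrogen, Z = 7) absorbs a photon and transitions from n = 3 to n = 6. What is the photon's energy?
55.557 eV

The energy levels of a hydrogen-like atom are E_n = -13.6057 Z² eV / n².

Energy at n = 3: E_3 = -13.6057 × 7² / 3² = -74.075478 eV
Energy at n = 6: E_6 = -13.6057 × 7² / 6² = -18.518869 eV

The excitation energy is the difference:
ΔE = E_6 - E_3
ΔE = -18.518869 - (-74.075478)
ΔE = 55.557 eV

Since this is positive, energy must be absorbed (photon absorption).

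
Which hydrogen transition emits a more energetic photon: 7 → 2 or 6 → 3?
7 → 2

Calculate the energy for each transition:

Transition 7 → 2:
ΔE₁ = |E_2 - E_7| = |-13.6057/2² - (-13.6057/7²)|
ΔE₁ = |-3.4014250000 - (-0.2776673469)| = 3.1237577 eV

Transition 6 → 3:
ΔE₂ = |E_3 - E_6| = |-13.6057/3² - (-13.6057/6²)|
ΔE₂ = |-1.5117444444 - (-0.3779361111)| = 1.1338083 eV

Since 3.1237577 eV > 1.1338083 eV, the transition 7 → 2 emits the more energetic photon.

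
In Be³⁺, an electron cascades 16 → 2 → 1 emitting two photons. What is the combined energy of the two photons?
216.84 eV

The energy levels of Be³⁺ are E_n = -13.6057 × 4² / n² eV.

First transition (16 → 2):
ΔE₁ = |E_2 - E_16|
ΔE₁ = |-54.42280000 - (-0.85035625)| = 53.57244 eV

Second transition (2 → 1):
ΔE₂ = |E_1 - E_2|
ΔE₂ = |-217.69120000 - (-54.42280000)| = 163.26840 eV

Total energy released:
E_total = ΔE₁ + ΔE₂ = 53.57244 + 163.26840 = 216.84 eV

Note: This equals the direct transition 16 → 1: 216.84 eV ✓
Energy is conserved regardless of the path taken.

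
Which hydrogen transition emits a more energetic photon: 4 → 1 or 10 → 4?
4 → 1

Calculate the energy for each transition:

Transition 4 → 1:
ΔE₁ = |E_1 - E_4| = |-13.6057/1² - (-13.6057/4²)|
ΔE₁ = |-13.60570000000 - (-0.85035625000)| = 12.75534375 eV

Transition 10 → 4:
ΔE₂ = |E_4 - E_10| = |-13.6057/4² - (-13.6057/10²)|
ΔE₂ = |-0.85035625000 - (-0.13605700000)| = 0.71429925 eV

Since 12.75534375 eV > 0.71429925 eV, the transition 4 → 1 emits the more energetic photon.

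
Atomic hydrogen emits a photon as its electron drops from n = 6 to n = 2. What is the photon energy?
3.02 eV

The energy levels are E_n = -13.6057 eV / n².

Energy at n = 6: E_6 = -13.6057 / 6² = -0.37794 eV
Energy at n = 2: E_2 = -13.6057 / 2² = -3.40143 eV

For emission (electron falling to lower state), the photon energy is:
E_photon = E_6 - E_2 = |-0.37794 - (-3.40143)|
E_photon = 3.02 eV

This energy is carried away by the emitted photon.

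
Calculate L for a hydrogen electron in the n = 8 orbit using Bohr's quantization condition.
8.4366e-34 J·s (or 8ℏ)

In the Bohr model, angular momentum is quantized:
L = nℏ

where ℏ = h/(2π) = 1.054572e-34 J·s

For n = 8:
L = 8 × 1.054572e-34 J·s
L = 8.4366e-34 J·s

This can also be written as L = 8ℏ.
The angular momentum is an integer multiple of the reduced Planck constant.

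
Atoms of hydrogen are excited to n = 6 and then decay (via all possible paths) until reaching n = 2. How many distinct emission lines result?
10

The electron can occupy levels n = 2, 3, ..., 6 during de-excitation — that is m = 6 - 2 + 1 = 5 distinct levels.

The number of distinct spectral lines equals the number of ways to choose 2 of these m levels (each pair gives one possible emission transition):

Number of lines = m(m-1)/2 = 5×4/2 = 10

These correspond to all possible transitions between the 5 levels:
6 → 5, 6 → 4, 6 → 3, 6 → 2, 5 → 4, 5 → 3, 5 → 2, 4 → 3...

Each transition produces a photon with a unique energy (and thus wavelength). This count does not depend on Z.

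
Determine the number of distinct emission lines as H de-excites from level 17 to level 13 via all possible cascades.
10

The electron can occupy levels n = 13, 14, ..., 17 during de-excitation — that is m = 17 - 13 + 1 = 5 distinct levels.

The number of distinct spectral lines equals the number of ways to choose 2 of these m levels (each pair gives one possible emission transition):

Number of lines = m(m-1)/2 = 5×4/2 = 10

These correspond to all possible transitions between the 5 levels:
17 → 16, 17 → 15, 17 → 14, 17 → 13, 16 → 15, 16 → 14, 16 → 13, 15 → 14...

Each transition produces a photon with a unique energy (and thus wavelength). This count does not depend on Z.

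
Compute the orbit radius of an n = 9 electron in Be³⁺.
1.0716 nm (or 10.7158 Å)

The Bohr radius formula is:
r_n = n² a₀ / Z

where a₀ = 0.0529177 nm is the Bohr radius.

For Be³⁺ (Z = 4) at n = 9:
r_9 = 9² × 0.0529177 nm / 4
r_9 = 81 × 0.0529177 nm / 4
r_9 = 4.28633 nm / 4
r_9 = 1.0716 nm

The electron orbits at approximately 1.0716 nm from the nucleus.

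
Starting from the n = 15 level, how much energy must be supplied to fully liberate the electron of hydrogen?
0.060 eV

The ionization energy is the energy needed to remove the electron completely (n → ∞).

For hydrogen, E_n = -13.6057 eV / n².

At n = 15: E_15 = -13.6057 / 15² = -0.060470 eV
At n = ∞: E_∞ = 0 eV

Ionization energy = E_∞ - E_15 = 0 - (-0.060470) = 0.060470 eV
Ionization energy ≈ 0.060 eV

This is also called the binding energy of the electron in state n = 15.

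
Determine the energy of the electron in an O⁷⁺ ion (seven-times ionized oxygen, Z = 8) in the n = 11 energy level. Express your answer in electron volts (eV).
-7.20 eV

The energy levels of a hydrogen-like atom are given by:
E_n = -13.6057 Z² / n² eV  (with Z = 8 for O⁷⁺)

For n = 11:
E_11 = -13.6057 × 8² / 11²
E_11 = -13.6057 × 64 / 121
E_11 = -7.20 eV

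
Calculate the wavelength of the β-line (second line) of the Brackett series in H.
2624.44 nm

The lines of a series are numbered from the longest wavelength (smallest ΔE) outward; the second line is the transition from n = n_f + 2 to n_f.
The Brackett series has all transitions ending at n_f = 4.

For H, the second line (β-line) is the jump from n = 6 to n = 4:
E_6 = -13.6057 / 6² = -0.37793611 eV
E_4 = -13.6057 / 4² = -0.85035625 eV
ΔE = E_6 - E_4 = 0.47242014 eV

λ = hc/E = 1239.84 eV·nm / 0.47242014 eV
λ = 2624.44 nm

This is the β-line of the Brackett series in H.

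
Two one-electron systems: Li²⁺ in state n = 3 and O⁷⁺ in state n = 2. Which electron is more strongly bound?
O⁷⁺ at n = 2 (E = -217.69120 eV)

Using E_n = -13.6057 Z² / n² eV:

Li²⁺ (Z = 3) at n = 3:
E = -13.6057 × 3² / 3² = -13.6057 × 9 / 9 = -13.60570000 eV

O⁷⁺ (Z = 8) at n = 2:
E = -13.6057 × 8² / 2² = -13.6057 × 64 / 4 = -217.69120000 eV

Since -217.69120000 eV < -13.60570000 eV,
O⁷⁺ at n = 2 is more tightly bound (requires more energy to ionize).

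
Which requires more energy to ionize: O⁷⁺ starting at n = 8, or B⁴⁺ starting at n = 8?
O⁷⁺ at n = 8 (E = -13.605700 eV)

Using E_n = -13.6057 Z² / n² eV:

O⁷⁺ (Z = 8) at n = 8:
E = -13.6057 × 8² / 8² = -13.6057 × 64 / 64 = -13.605700000 eV

B⁴⁺ (Z = 5) at n = 8:
E = -13.6057 × 5² / 8² = -13.6057 × 25 / 64 = -5.314726563 eV

Since -13.605700000 eV < -5.314726563 eV,
O⁷⁺ at n = 8 is more tightly bound (requires more energy to ionize).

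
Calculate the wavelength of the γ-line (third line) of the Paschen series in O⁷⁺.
17.09 nm

The lines of a series are numbered from the longest wavelength (smallest ΔE) outward; the third line is the transition from n = n_f + 3 to n_f.
The Paschen series has all transitions ending at n_f = 3.

For O⁷⁺ (Z = 8), the third line (γ-line) is the jump from n = 6 to n = 3:
E_6 = -13.6057 × 8² / 6² = -24.1879 eV
E_3 = -13.6057 × 8² / 3² = -96.7516 eV
ΔE = E_6 - E_3 = 72.5637 eV

λ = hc/E = 1239.84 eV·nm / 72.5637 eV
λ = 17.09 nm

This is the γ-line of the Paschen series in O⁷⁺.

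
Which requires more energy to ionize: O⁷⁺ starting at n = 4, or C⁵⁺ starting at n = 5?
O⁷⁺ at n = 4 (E = -54.42 eV)

Using E_n = -13.6057 Z² / n² eV:

O⁷⁺ (Z = 8) at n = 4:
E = -13.6057 × 8² / 4² = -13.6057 × 64 / 16 = -54.42280 eV

C⁵⁺ (Z = 6) at n = 5:
E = -13.6057 × 6² / 5² = -13.6057 × 36 / 25 = -19.59221 eV

Since -54.42280 eV < -19.59221 eV,
O⁷⁺ at n = 4 is more tightly bound (requires more energy to ionize).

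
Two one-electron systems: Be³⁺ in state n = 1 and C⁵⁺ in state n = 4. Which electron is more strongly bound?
Be³⁺ at n = 1 (E = -217.6912 eV)

Using E_n = -13.6057 Z² / n² eV:

Be³⁺ (Z = 4) at n = 1:
E = -13.6057 × 4² / 1² = -13.6057 × 16 / 1 = -217.6912000 eV

C⁵⁺ (Z = 6) at n = 4:
E = -13.6057 × 6² / 4² = -13.6057 × 36 / 16 = -30.6128250 eV

Since -217.6912000 eV < -30.6128250 eV,
Be³⁺ at n = 1 is more tightly bound (requires more energy to ionize).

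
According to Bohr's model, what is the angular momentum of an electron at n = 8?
8.44e-34 J·s (or 8ℏ)

In the Bohr model, angular momentum is quantized:
L = nℏ

where ℏ = h/(2π) = 1.0546e-34 J·s

For n = 8:
L = 8 × 1.0546e-34 J·s
L = 8.44e-34 J·s

This can also be written as L = 8ℏ.
The angular momentum is an integer multiple of the reduced Planck constant.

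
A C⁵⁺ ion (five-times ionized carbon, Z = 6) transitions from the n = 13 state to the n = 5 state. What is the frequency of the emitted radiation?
4.04e+15 Hz

First, find the transition energy:
E_13 = -13.6057 × 6² / 13² = -2.8983 eV
E_5 = -13.6057 × 6² / 5² = -19.5922 eV
|ΔE| = |E_5 - E_13| = 16.6939 eV

Convert to Joules: E = 16.6939 eV × (1.602177 × 10⁻¹⁹ J/eV) = 2.6747e-18 J

Using E = hf:
f = E/h = 2.6747e-18 J / (6.62607 × 10⁻³⁴ J·s)
f = 4.04e+15 Hz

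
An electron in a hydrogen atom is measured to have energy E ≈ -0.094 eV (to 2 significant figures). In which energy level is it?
n = 12

The exact energy levels follow E_n = -13.6057 eV / n².

The measured value (-0.094 eV) is reported to only 2 significant figures, so we must test candidate n values and see which one matches to that precision.

Candidate energies:
  n = 10:  E = -13.6057/10² = -0.13606 eV
  n = 11:  E = -13.6057/11² = -0.11244 eV
  n = 12:  E = -13.6057/12² = -0.09448 eV  ← matches
  n = 13:  E = -13.6057/13² = -0.08051 eV
  n = 14:  E = -13.6057/14² = -0.06942 eV

Checking against the measurement of -0.094 eV (2 sig figs), only n = 12 agrees:
E_12 = -0.09448 eV, which rounds to -0.094 eV ✓

Therefore n = 12.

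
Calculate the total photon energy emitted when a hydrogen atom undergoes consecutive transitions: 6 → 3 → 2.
3.02349 eV

The energy levels of hydrogen are E_n = -13.6057 / n² eV.

First transition (6 → 3):
ΔE₁ = |E_3 - E_6|
ΔE₁ = |-1.51174444444 - (-0.37793611111)| = 1.13380833 eV

Second transition (3 → 2):
ΔE₂ = |E_2 - E_3|
ΔE₂ = |-3.40142500000 - (-1.51174444444)| = 1.88968056 eV

Total energy released:
E_total = ΔE₁ + ΔE₂ = 1.13380833 + 1.88968056 = 3.02349 eV

Note: This equals the direct transition 6 → 2: 3.02349 eV ✓
Energy is conserved regardless of the path taken.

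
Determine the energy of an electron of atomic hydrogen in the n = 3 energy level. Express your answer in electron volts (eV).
-1.5117 eV

The energy levels of a hydrogen-like atom are given by:
E_n = -13.6057 eV / n²

For n = 3:
E_3 = -13.6057 eV / 3²
E_3 = -13.6057 eV / 9
E_3 = -1.5117 eV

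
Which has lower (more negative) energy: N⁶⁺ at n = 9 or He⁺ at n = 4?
N⁶⁺ at n = 9 (E = -8.2306 eV)

Using E_n = -13.6057 Z² / n² eV:

N⁶⁺ (Z = 7) at n = 9:
E = -13.6057 × 7² / 9² = -13.6057 × 49 / 81 = -8.2306086 eV

He⁺ (Z = 2) at n = 4:
E = -13.6057 × 2² / 4² = -13.6057 × 4 / 16 = -3.4014250 eV

Since -8.2306086 eV < -3.4014250 eV,
N⁶⁺ at n = 9 is more tightly bound (requires more energy to ionize).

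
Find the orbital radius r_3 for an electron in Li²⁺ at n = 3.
0.1588 nm (or 1.5875 Å)

The Bohr radius formula is:
r_n = n² a₀ / Z

where a₀ = 0.0529177 nm is the Bohr radius.

For Li²⁺ (Z = 3) at n = 3:
r_3 = 3² × 0.0529177 nm / 3
r_3 = 9 × 0.0529177 nm / 3
r_3 = 0.47626 nm / 3
r_3 = 0.1588 nm

The electron orbits at approximately 0.1588 nm from the nucleus.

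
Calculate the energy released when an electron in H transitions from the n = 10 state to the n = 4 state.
0.714 eV

The energy levels are E_n = -13.6057 eV / n².

Energy at n = 10: E_10 = -13.6057 / 10² = -0.136057 eV
Energy at n = 4: E_4 = -13.6057 / 4² = -0.850356 eV

For emission (electron falling to lower state), the photon energy is:
E_photon = E_10 - E_4 = |-0.136057 - (-0.850356)|
E_photon = 0.714 eV

This energy is carried away by the emitted photon.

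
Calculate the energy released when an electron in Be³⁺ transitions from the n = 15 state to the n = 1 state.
216.7237 eV

The energy levels are E_n = -13.6057 Z² eV / n².

Energy at n = 15: E_15 = -13.6057 × 4² / 15² = -0.9675164 eV
Energy at n = 1: E_1 = -13.6057 × 4² / 1² = -217.6912000 eV

For emission (electron falling to lower state), the photon energy is:
E_photon = E_15 - E_1 = |-0.9675164 - (-217.6912000)|
E_photon = 216.7237 eV

This energy is carried away by the emitted photon.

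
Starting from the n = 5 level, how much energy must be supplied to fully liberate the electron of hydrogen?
0.544228 eV

The ionization energy is the energy needed to remove the electron completely (n → ∞).

For hydrogen, E_n = -13.6057 eV / n².

At n = 5: E_5 = -13.6057 / 5² = -0.544228000 eV
At n = ∞: E_∞ = 0 eV

Ionization energy = E_∞ - E_5 = 0 - (-0.544228000) = 0.544228000 eV
Ionization energy ≈ 0.544228 eV

This is also called the binding energy of the electron in state n = 5.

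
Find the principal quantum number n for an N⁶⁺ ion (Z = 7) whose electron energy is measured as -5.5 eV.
n = 11

The exact energy levels follow E_n = -13.6057 Z² / n² eV with Z = 7.

The measured value (-5.5 eV) is reported to only 2 significant figures, so we must test candidate n values and see which one matches to that precision.

Candidate energies:
  n = 9:  E = -13.6057 × 7² / 9² = -8.23061 eV
  n = 10:  E = -13.6057 × 7² / 10² = -6.66679 eV
  n = 11:  E = -13.6057 × 7² / 11² = -5.50975 eV  ← matches
  n = 12:  E = -13.6057 × 7² / 12² = -4.62972 eV
  n = 13:  E = -13.6057 × 7² / 13² = -3.94485 eV

Checking against the measurement of -5.5 eV (2 sig figs), only n = 11 agrees:
E_11 = -5.50975 eV, which rounds to -5.5 eV ✓

Therefore n = 11.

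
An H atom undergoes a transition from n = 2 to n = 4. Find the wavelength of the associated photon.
486.01 nm

First, find the transition energy using E_n = -13.6057 / n² eV:
E_2 = -13.6057 / 2² = -3.401425 eV
E_4 = -13.6057 / 4² = -0.850356 eV

Photon energy: |ΔE| = |E_4 - E_2| = 2.551069 eV

Convert to wavelength using E = hc/λ with hc = 1239.84 eV·nm:
λ = hc/E = 1239.84 eV·nm / 2.551069 eV
λ = 486.01 nm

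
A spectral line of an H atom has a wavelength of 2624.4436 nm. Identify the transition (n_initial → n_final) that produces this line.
n = 6 → n = 4

First, find the photon energy from the wavelength (hc = 1239.84 eV·nm):
E = hc/λ = 1239.84 eV·nm / 2624.4436 nm = 0.47242014 eV

The energy levels of hydrogen satisfy E_n = -13.6057 / n² eV, so an emission n_i → n_f releases
ΔE = 13.6057 × (1/n_f² − 1/n_i²) eV.

Setting ΔE equal to the photon energy:
1/n_f² − 1/n_i² = 0.47242014 / 13.6057 = 0.034722222

Since 1/n_i² must be positive, we need 1/n_f² > 0.034722222, i.e. n_f ≤ 5. For each allowed n_f, solve n_i = (1/n_f² − 0.034722222)^(−1/2) and check whether it is a whole number:
  n_f = 1: 1/n_i² = 1.000000000 − 0.034722222 = 0.965277778 → n_i = 1.018  (not an integer) ✗
  n_f = 2: 1/n_i² = 0.250000000 − 0.034722222 = 0.215277778 → n_i = 2.155  (not an integer) ✗
  n_f = 3: 1/n_i² = 0.111111111 − 0.034722222 = 0.076388889 → n_i = 3.618  (not an integer) ✗
  n_f = 4: 1/n_i² = 0.062500000 − 0.034722222 = 0.027777778 → n_i = 6.000  → integer, n_i = 6 ✓
  n_f = 5: 1/n_i² = 0.040000000 − 0.034722222 = 0.005277778 → n_i = 13.765  (not an integer) ✗

Only n_f = 4 gives an integer upper level, n_i = 6.

The transition is from n = 6 to n = 4 (emission).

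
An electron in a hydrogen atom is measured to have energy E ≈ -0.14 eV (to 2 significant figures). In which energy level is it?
n = 10

The exact energy levels follow E_n = -13.6057 eV / n².

The measured value (-0.14 eV) is reported to only 2 significant figures, so we must test candidate n values and see which one matches to that precision.

Candidate energies:
  n = 8:  E = -13.6057/8² = -0.21259 eV
  n = 9:  E = -13.6057/9² = -0.16797 eV
  n = 10:  E = -13.6057/10² = -0.13606 eV  ← matches
  n = 11:  E = -13.6057/11² = -0.11244 eV
  n = 12:  E = -13.6057/12² = -0.09448 eV

Checking against the measurement of -0.14 eV (2 sig figs), only n = 10 agrees:
E_10 = -0.13606 eV, which rounds to -0.14 eV ✓

Therefore n = 10.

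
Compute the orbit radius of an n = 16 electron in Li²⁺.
4.5156 nm (or 45.1564 Å)

The Bohr radius formula is:
r_n = n² a₀ / Z

where a₀ = 0.0529177 nm is the Bohr radius.

For Li²⁺ (Z = 3) at n = 16:
r_16 = 16² × 0.0529177 nm / 3
r_16 = 256 × 0.0529177 nm / 3
r_16 = 13.54693 nm / 3
r_16 = 4.5156 nm

The electron orbits at approximately 4.5156 nm from the nucleus.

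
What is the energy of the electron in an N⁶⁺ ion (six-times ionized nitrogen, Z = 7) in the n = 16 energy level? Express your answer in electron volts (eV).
-2.604216 eV

The energy levels of a hydrogen-like atom are given by:
E_n = -13.6057 Z² / n² eV  (with Z = 7 for N⁶⁺)

For n = 16:
E_16 = -13.6057 × 7² / 16²
E_16 = -13.6057 × 49 / 256
E_16 = -2.604216 eV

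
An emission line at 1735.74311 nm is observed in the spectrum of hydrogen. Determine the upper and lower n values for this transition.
n = 10 → n = 4

First, find the photon energy from the wavelength (hc = 1239.84 eV·nm):
E = hc/λ = 1239.84 eV·nm / 1735.74311 nm = 0.71429925 eV

The energy levels of hydrogen satisfy E_n = -13.6057 / n² eV, so an emission n_i → n_f releases
ΔE = 13.6057 × (1/n_f² − 1/n_i²) eV.

Setting ΔE equal to the photon energy:
1/n_f² − 1/n_i² = 0.71429925 / 13.6057 = 0.052500000

Since 1/n_i² must be positive, we need 1/n_f² > 0.052500000, i.e. n_f ≤ 4. For each allowed n_f, solve n_i = (1/n_f² − 0.052500000)^(−1/2) and check whether it is a whole number:
  n_f = 1: 1/n_i² = 1.000000000 − 0.052500000 = 0.947500000 → n_i = 1.027  (not an integer) ✗
  n_f = 2: 1/n_i² = 0.250000000 − 0.052500000 = 0.197500000 → n_i = 2.250  (not an integer) ✗
  n_f = 3: 1/n_i² = 0.111111111 − 0.052500000 = 0.058611111 → n_i = 4.131  (not an integer) ✗
  n_f = 4: 1/n_i² = 0.062500000 − 0.052500000 = 0.010000000 → n_i = 10.000  → integer, n_i = 10 ✓

Only n_f = 4 gives an integer upper level, n_i = 10.

The transition is from n = 10 to n = 4 (emission).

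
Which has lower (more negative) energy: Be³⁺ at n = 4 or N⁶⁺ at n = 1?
N⁶⁺ at n = 1 (E = -666.679 eV)

Using E_n = -13.6057 Z² / n² eV:

Be³⁺ (Z = 4) at n = 4:
E = -13.6057 × 4² / 4² = -13.6057 × 16 / 16 = -13.605700 eV

N⁶⁺ (Z = 7) at n = 1:
E = -13.6057 × 7² / 1² = -13.6057 × 49 / 1 = -666.679300 eV

Since -666.679300 eV < -13.605700 eV,
N⁶⁺ at n = 1 is more tightly bound (requires more energy to ionize).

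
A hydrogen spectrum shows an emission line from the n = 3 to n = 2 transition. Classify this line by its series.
Balmer series

The spectral series in hydrogen are named based on the final (lower) energy level:
- Lyman series: n_final = 1 (ultraviolet)
- Balmer series: n_final = 2 (visible/near-UV)
- Paschen series: n_final = 3 (infrared)
- Brackett series: n_final = 4 (infrared)
- Pfund series: n_final = 5 (far infrared)

Since this transition ends at n = 2, it belongs to the Balmer series.

For reference, this 3 → 2 line has photon energy
ΔE = 13.6057 eV × (1/2² - 1/3²) = 1.88968056 eV,
corresponding to wavelength λ = hc/ΔE = 1239.84 eV·nm / 1.88968056 eV = 656.1109 nm in the visible/near-UV region.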